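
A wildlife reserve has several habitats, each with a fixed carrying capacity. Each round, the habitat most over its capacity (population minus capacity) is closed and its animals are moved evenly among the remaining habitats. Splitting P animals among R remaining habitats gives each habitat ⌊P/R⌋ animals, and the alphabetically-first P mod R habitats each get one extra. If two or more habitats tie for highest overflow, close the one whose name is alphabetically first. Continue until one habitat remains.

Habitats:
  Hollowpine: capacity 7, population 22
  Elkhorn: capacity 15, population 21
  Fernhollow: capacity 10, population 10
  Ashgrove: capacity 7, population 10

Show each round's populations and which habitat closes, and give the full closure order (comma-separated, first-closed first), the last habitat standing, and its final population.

Round 1: Ashgrove=10 Elkhorn=21 Fernhollow=10 Hollowpine=22 → close Hollowpine (overflow 15)
  22÷3 = 7 each, +1 to first 1
Round 2: Ashgrove=18 Elkhorn=28 Fernhollow=17 → close Elkhorn (overflow 13)
  28÷2 = 14 each, +1 to first 0
Round 3: Ashgrove=32 Fernhollow=31 → close Ashgrove (overflow 25)
  32÷1 = 32 each, +1 to first 0

Closure order: Hollowpine, Elkhorn, Ashgrove
Last habitat: Fernhollow with 63 animals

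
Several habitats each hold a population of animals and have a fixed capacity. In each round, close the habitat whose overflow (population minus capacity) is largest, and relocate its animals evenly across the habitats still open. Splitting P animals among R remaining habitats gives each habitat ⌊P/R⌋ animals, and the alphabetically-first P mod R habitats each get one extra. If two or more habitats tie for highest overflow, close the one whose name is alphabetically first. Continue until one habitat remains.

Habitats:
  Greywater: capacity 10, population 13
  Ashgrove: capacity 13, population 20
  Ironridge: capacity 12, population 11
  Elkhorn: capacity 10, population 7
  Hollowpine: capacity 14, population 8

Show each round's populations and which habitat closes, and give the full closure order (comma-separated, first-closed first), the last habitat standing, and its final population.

Round 1: Ashgrove=20 Elkhorn=7 Greywater=13 Hollowpine=8 Ironridge=11 → close Ashgrove (overflow 7)
  20÷4 = 5 each, +1 to first 0
Round 2: Elkhorn=12 Greywater=18 Hollowpine=13 Ironridge=16 → close Greywater (overflow 8)
  18÷3 = 6 each, +1 to first 0
Round 3: Elkhorn=18 Hollowpine=19 Ironridge=22 → close Ironridge (overflow 10)
  22÷2 = 11 each, +1 to first 0
Round 4: Elkhorn=29 Hollowpine=30 → close Elkhorn (overflow 19)
  29÷1 = 29 each, +1 to first 0

Closure order: Ashgrove, Greywater, Ironridge, Elkhorn
Last habitat: Hollowpine with 59 animals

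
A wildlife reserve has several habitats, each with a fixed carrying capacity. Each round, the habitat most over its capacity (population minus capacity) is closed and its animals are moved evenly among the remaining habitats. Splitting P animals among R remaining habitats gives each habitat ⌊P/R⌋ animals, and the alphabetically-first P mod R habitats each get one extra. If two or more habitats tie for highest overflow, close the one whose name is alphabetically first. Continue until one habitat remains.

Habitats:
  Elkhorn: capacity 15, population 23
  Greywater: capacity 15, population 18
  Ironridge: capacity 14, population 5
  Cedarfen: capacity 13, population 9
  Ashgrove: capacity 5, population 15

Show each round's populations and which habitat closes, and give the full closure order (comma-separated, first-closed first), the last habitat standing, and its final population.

Closure order: Ashgrove, Elkhorn, Greywater, Cedarfen
Last habitat: Ironridge with 70 animals

Round 1: Ashgrove=15 Cedarfen=9 Elkhorn=23 Greywater=18 Ironridge=5 → close Ashgrove (overflow 10)
  15÷4 = 3 each, +1 to first 3
Round 2: Cedarfen=13 Elkhorn=27 Greywater=22 Ironridge=8 → close Elkhorn (overflow 12)
  27÷3 = 9 each, +1 to first 0
Round 3: Cedarfen=22 Greywater=31 Ironridge=17 → close Greywater (overflow 16)
  31÷2 = 15 each, +1 to first 1
Round 4: Cedarfen=38 Ironridge=32 → close Cedarfen (overflow 25)
  38÷1 = 38 each, +1 to first 0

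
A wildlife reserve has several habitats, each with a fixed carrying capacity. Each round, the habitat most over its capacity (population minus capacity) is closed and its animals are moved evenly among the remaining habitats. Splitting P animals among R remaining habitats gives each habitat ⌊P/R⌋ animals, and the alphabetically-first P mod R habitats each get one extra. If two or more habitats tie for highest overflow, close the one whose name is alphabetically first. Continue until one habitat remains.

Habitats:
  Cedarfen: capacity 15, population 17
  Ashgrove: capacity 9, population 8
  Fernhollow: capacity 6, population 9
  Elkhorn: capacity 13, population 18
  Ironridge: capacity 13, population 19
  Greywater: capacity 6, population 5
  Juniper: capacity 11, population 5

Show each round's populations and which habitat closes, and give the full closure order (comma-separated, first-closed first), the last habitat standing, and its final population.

Closure order: Ironridge, Elkhorn, Fernhollow, Cedarfen, Ashgrove, Greywater
Last habitat: Juniper with 81 animals

Round 1: Ashgrove=8 Cedarfen=17 Elkhorn=18 Fernhollow=9 Greywater=5 Ironridge=19 Juniper=5 → close Ironridge (overflow 6)
  19÷6 = 3 each, +1 to first 1
Round 2: Ashgrove=12 Cedarfen=20 Elkhorn=21 Fernhollow=12 Greywater=8 Juniper=8 → close Elkhorn (overflow 8)
  21÷5 = 4 each, +1 to first 1
Round 3: Ashgrove=17 Cedarfen=24 Fernhollow=16 Greywater=12 Juniper=12 → close Fernhollow (overflow 10)
  16÷4 = 4 each, +1 to first 0
Round 4: Ashgrove=21 Cedarfen=28 Greywater=16 Juniper=16 → close Cedarfen (overflow 13)
  28÷3 = 9 each, +1 to first 1
Round 5: Ashgrove=31 Greywater=25 Juniper=25 → close Ashgrove (overflow 22)
  31÷2 = 15 each, +1 to first 1
Round 6: Greywater=41 Juniper=40 → close Greywater (overflow 35)
  41÷1 = 41 each, +1 to first 0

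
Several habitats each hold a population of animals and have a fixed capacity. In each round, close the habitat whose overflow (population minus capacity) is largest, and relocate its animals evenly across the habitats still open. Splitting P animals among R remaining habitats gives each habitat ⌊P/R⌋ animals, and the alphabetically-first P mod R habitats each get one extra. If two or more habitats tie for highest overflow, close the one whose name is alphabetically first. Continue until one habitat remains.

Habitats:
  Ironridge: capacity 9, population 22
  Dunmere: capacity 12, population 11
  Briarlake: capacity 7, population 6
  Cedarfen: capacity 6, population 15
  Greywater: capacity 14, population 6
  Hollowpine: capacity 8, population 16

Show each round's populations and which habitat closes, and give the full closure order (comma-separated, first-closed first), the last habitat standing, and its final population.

Closure order: Ironridge, Cedarfen, Hollowpine, Briarlake, Dunmere
Last habitat: Greywater with 76 animals

Round 1: Briarlake=6 Cedarfen=15 Dunmere=11 Greywater=6 Hollowpine=16 Ironridge=22 → close Ironridge (overflow 13)
  22÷5 = 4 each, +1 to first 2
Round 2: Briarlake=11 Cedarfen=20 Dunmere=15 Greywater=10 Hollowpine=20 → close Cedarfen (overflow 14)
  20÷4 = 5 each, +1 to first 0
Round 3: Briarlake=16 Dunmere=20 Greywater=15 Hollowpine=25 → close Hollowpine (overflow 17)
  25÷3 = 8 each, +1 to first 1
Round 4: Briarlake=25 Dunmere=28 Greywater=23 → close Briarlake (overflow 18)
  25÷2 = 12 each, +1 to first 1
Round 5: Dunmere=41 Greywater=35 → close Dunmere (overflow 29)
  41÷1 = 41 each, +1 to first 0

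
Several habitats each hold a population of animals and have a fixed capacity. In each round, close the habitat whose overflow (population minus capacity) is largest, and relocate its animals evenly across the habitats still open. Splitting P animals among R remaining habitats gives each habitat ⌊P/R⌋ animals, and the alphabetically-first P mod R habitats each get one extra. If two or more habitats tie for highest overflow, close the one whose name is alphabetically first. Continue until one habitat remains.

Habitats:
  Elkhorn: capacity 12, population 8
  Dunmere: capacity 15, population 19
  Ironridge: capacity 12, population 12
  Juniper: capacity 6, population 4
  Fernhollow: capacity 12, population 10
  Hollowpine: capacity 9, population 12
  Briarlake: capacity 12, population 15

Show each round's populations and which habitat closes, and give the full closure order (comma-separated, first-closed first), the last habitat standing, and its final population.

Round 1: Briarlake=15 Dunmere=19 Elkhorn=8 Fernhollow=10 Hollowpine=12 Ironridge=12 Juniper=4 → close Dunmere (overflow 4)
  19÷6 = 3 each, +1 to first 1
Round 2: Briarlake=19 Elkhorn=11 Fernhollow=13 Hollowpine=15 Ironridge=15 Juniper=7 → close Briarlake (overflow 7)
  19÷5 = 3 each, +1 to first 4
Round 3: Elkhorn=15 Fernhollow=17 Hollowpine=19 Ironridge=19 Juniper=10 → close Hollowpine (overflow 10)
  19÷4 = 4 each, +1 to first 3
Round 4: Elkhorn=20 Fernhollow=22 Ironridge=24 Juniper=14 → close Ironridge (overflow 12)
  24÷3 = 8 each, +1 to first 0
Round 5: Elkhorn=28 Fernhollow=30 Juniper=22 → close Fernhollow (overflow 18)
  30÷2 = 15 each, +1 to first 0
Round 6: Elkhorn=43 Juniper=37 → close Elkhorn (overflow 31)
  43÷1 = 43 each, +1 to first 0

Closure order: Dunmere, Briarlake, Hollowpine, Ironridge, Fernhollow, Elkhorn
Last habitat: Juniper with 80 animals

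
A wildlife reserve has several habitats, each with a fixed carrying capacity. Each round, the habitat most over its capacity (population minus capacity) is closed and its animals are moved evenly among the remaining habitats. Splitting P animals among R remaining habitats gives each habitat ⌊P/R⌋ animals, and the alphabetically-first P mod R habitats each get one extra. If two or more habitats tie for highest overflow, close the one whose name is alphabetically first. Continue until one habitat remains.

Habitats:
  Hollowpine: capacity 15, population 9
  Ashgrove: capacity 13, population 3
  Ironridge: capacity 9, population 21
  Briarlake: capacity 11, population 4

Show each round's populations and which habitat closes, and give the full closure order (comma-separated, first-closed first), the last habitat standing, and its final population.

Round 1: Ashgrove=3 Briarlake=4 Hollowpine=9 Ironridge=21 → close Ironridge (overflow 12)
  21÷3 = 7 each, +1 to first 0
Round 2: Ashgrove=10 Briarlake=11 Hollowpine=16 → close Hollowpine (overflow 1)
  16÷2 = 8 each, +1 to first 0
Round 3: Ashgrove=18 Briarlake=19 → close Briarlake (overflow 8)
  19÷1 = 19 each, +1 to first 0

Closure order: Ironridge, Hollowpine, Briarlake
Last habitat: Ashgrove with 37 animals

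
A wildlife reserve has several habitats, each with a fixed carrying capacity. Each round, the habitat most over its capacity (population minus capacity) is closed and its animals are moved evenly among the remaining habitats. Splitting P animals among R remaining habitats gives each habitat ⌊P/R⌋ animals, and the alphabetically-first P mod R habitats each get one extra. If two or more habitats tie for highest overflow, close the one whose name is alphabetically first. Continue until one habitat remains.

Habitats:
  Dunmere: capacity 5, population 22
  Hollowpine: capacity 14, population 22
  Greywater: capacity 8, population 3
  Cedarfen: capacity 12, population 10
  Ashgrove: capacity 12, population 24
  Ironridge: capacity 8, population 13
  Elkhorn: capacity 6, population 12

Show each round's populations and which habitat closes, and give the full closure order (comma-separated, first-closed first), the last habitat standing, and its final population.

Round 1: Ashgrove=24 Cedarfen=10 Dunmere=22 Elkhorn=12 Greywater=3 Hollowpine=22 Ironridge=13 → close Dunmere (overflow 17)
  22÷6 = 3 each, +1 to first 4
Round 2: Ashgrove=28 Cedarfen=14 Elkhorn=16 Greywater=7 Hollowpine=25 Ironridge=16 → close Ashgrove (overflow 16)
  28÷5 = 5 each, +1 to first 3
Round 3: Cedarfen=20 Elkhorn=22 Greywater=13 Hollowpine=30 Ironridge=21 → close Elkhorn (overflow 16)
  22÷4 = 5 each, +1 to first 2
Round 4: Cedarfen=26 Greywater=19 Hollowpine=35 Ironridge=26 → close Hollowpine (overflow 21)
  35÷3 = 11 each, +1 to first 2
Round 5: Cedarfen=38 Greywater=31 Ironridge=37 → close Ironridge (overflow 29)
  37÷2 = 18 each, +1 to first 1
Round 6: Cedarfen=57 Greywater=49 → close Cedarfen (overflow 45)
  57÷1 = 57 each, +1 to first 0

Closure order: Dunmere, Ashgrove, Elkhorn, Hollowpine, Ironridge, Cedarfen
Last habitat: Greywater with 106 animals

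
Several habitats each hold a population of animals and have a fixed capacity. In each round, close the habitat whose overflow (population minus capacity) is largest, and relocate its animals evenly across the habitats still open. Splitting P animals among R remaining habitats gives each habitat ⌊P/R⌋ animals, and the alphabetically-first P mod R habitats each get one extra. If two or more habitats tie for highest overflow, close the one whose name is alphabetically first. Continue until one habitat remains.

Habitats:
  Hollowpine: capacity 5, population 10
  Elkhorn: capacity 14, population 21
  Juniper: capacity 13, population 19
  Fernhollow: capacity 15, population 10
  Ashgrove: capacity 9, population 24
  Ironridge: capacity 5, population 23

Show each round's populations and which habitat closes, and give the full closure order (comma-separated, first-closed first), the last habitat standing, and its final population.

Closure order: Ironridge, Ashgrove, Elkhorn, Juniper, Hollowpine
Last habitat: Fernhollow with 107 animals

Round 1: Ashgrove=24 Elkhorn=21 Fernhollow=10 Hollowpine=10 Ironridge=23 Juniper=19 → close Ironridge (overflow 18)
  23÷5 = 4 each, +1 to first 3
Round 2: Ashgrove=29 Elkhorn=26 Fernhollow=15 Hollowpine=14 Juniper=23 → close Ashgrove (overflow 20)
  29÷4 = 7 each, +1 to first 1
Round 3: Elkhorn=34 Fernhollow=22 Hollowpine=21 Juniper=30 → close Elkhorn (overflow 20)
  34÷3 = 11 each, +1 to first 1
Round 4: Fernhollow=34 Hollowpine=32 Juniper=41 → close Juniper (overflow 28)
  41÷2 = 20 each, +1 to first 1
Round 5: Fernhollow=55 Hollowpine=52 → close Hollowpine (overflow 47)
  52÷1 = 52 each, +1 to first 0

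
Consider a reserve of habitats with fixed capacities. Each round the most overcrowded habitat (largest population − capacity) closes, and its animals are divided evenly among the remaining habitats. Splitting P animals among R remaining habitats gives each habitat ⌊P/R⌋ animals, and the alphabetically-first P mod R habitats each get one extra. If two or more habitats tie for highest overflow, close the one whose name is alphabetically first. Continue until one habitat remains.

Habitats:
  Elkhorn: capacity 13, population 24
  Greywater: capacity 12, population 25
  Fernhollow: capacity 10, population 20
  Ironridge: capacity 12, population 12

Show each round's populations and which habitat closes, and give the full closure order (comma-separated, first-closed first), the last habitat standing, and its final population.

Round 1: Elkhorn=24 Fernhollow=20 Greywater=25 Ironridge=12 → close Greywater (overflow 13)
  25÷3 = 8 each, +1 to first 1
Round 2: Elkhorn=33 Fernhollow=28 Ironridge=20 → close Elkhorn (overflow 20)
  33÷2 = 16 each, +1 to first 1
Round 3: Fernhollow=45 Ironridge=36 → close Fernhollow (overflow 35)
  45÷1 = 45 each, +1 to first 0

Closure order: Greywater, Elkhorn, Fernhollow
Last habitat: Ironridge with 81 animals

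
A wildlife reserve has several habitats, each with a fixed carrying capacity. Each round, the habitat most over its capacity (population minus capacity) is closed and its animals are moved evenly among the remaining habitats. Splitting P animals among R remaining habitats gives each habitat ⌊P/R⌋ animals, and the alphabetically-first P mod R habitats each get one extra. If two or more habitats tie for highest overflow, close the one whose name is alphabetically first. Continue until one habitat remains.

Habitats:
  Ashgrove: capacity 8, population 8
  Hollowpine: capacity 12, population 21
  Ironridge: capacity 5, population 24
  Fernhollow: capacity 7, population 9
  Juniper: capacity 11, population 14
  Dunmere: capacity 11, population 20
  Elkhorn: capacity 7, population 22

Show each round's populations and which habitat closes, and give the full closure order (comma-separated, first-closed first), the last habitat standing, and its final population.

Round 1: Ashgrove=8 Dunmere=20 Elkhorn=22 Fernhollow=9 Hollowpine=21 Ironridge=24 Juniper=14 → close Ironridge (overflow 19)
  24÷6 = 4 each, +1 to first 0
Round 2: Ashgrove=12 Dunmere=24 Elkhorn=26 Fernhollow=13 Hollowpine=25 Juniper=18 → close Elkhorn (overflow 19)
  26÷5 = 5 each, +1 to first 1
Round 3: Ashgrove=18 Dunmere=29 Fernhollow=18 Hollowpine=30 Juniper=23 → close Dunmere (overflow 18)
  29÷4 = 7 each, +1 to first 1
Round 4: Ashgrove=26 Fernhollow=25 Hollowpine=37 Juniper=30 → close Hollowpine (overflow 25)
  37÷3 = 12 each, +1 to first 1
Round 5: Ashgrove=39 Fernhollow=37 Juniper=42 → close Ashgrove (overflow 31)
  39÷2 = 19 each, +1 to first 1
Round 6: Fernhollow=57 Juniper=61 → close Fernhollow (overflow 50)
  57÷1 = 57 each, +1 to first 0

Closure order: Ironridge, Elkhorn, Dunmere, Hollowpine, Ashgrove, Fernhollow
Last habitat: Juniper with 118 animals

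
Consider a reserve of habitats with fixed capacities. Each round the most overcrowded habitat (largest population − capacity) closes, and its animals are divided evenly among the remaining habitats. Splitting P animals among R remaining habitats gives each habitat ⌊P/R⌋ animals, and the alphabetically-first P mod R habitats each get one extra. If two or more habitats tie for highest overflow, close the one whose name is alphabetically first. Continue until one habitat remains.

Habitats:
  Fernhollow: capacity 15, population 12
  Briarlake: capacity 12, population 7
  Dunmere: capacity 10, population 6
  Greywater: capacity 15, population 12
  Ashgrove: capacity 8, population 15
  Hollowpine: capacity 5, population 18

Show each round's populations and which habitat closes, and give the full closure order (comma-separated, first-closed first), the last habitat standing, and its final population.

Round 1: Ashgrove=15 Briarlake=7 Dunmere=6 Fernhollow=12 Greywater=12 Hollowpine=18 → close Hollowpine (overflow 13)
  18÷5 = 3 each, +1 to first 3
Round 2: Ashgrove=19 Briarlake=11 Dunmere=10 Fernhollow=15 Greywater=15 → close Ashgrove (overflow 11)
  19÷4 = 4 each, +1 to first 3
Round 3: Briarlake=16 Dunmere=15 Fernhollow=20 Greywater=19 → close Dunmere (overflow 5)
  15÷3 = 5 each, +1 to first 0
Round 4: Briarlake=21 Fernhollow=25 Greywater=24 → close Fernhollow (overflow 10)
  25÷2 = 12 each, +1 to first 1
Round 5: Briarlake=34 Greywater=36 → close Briarlake (overflow 22)
  34÷1 = 34 each, +1 to first 0

Closure order: Hollowpine, Ashgrove, Dunmere, Fernhollow, Briarlake
Last habitat: Greywater with 70 animals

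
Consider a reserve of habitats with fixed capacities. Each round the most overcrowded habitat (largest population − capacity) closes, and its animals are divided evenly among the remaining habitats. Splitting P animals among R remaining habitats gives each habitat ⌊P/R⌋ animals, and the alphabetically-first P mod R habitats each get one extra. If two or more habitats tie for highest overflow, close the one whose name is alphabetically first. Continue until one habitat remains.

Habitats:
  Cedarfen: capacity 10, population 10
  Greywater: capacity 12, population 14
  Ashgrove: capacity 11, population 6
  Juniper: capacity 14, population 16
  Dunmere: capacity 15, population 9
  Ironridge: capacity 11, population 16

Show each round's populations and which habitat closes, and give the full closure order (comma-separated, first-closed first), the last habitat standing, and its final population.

Closure order: Ironridge, Greywater, Juniper, Cedarfen, Ashgrove
Last habitat: Dunmere with 71 animals

Round 1: Ashgrove=6 Cedarfen=10 Dunmere=9 Greywater=14 Ironridge=16 Juniper=16 → close Ironridge (overflow 5)
  16÷5 = 3 each, +1 to first 1
Round 2: Ashgrove=10 Cedarfen=13 Dunmere=12 Greywater=17 Juniper=19 → close Greywater (overflow 5)
  17÷4 = 4 each, +1 to first 1
Round 3: Ashgrove=15 Cedarfen=17 Dunmere=16 Juniper=23 → close Juniper (overflow 9)
  23÷3 = 7 each, +1 to first 2
Round 4: Ashgrove=23 Cedarfen=25 Dunmere=23 → close Cedarfen (overflow 15)
  25÷2 = 12 each, +1 to first 1
Round 5: Ashgrove=36 Dunmere=35 → close Ashgrove (overflow 25)
  36÷1 = 36 each, +1 to first 0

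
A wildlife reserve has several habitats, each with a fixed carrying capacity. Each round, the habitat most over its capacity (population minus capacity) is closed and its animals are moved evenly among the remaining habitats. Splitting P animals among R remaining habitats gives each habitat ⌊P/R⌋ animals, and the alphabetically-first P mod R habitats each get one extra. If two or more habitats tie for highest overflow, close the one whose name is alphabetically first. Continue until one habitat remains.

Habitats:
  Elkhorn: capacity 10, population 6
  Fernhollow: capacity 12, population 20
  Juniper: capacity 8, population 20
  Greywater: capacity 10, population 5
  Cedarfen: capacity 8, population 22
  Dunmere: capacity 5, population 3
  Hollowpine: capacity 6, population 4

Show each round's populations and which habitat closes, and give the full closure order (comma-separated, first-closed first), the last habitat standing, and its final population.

Round 1: Cedarfen=22 Dunmere=3 Elkhorn=6 Fernhollow=20 Greywater=5 Hollowpine=4 Juniper=20 → close Cedarfen (overflow 14)
  22÷6 = 3 each, +1 to first 4
Round 2: Dunmere=7 Elkhorn=10 Fernhollow=24 Greywater=9 Hollowpine=7 Juniper=23 → close Juniper (overflow 15)
  23÷5 = 4 each, +1 to first 3
Round 3: Dunmere=12 Elkhorn=15 Fernhollow=29 Greywater=13 Hollowpine=11 → close Fernhollow (overflow 17)
  29÷4 = 7 each, +1 to first 1
Round 4: Dunmere=20 Elkhorn=22 Greywater=20 Hollowpine=18 → close Dunmere (overflow 15)
  20÷3 = 6 each, +1 to first 2
Round 5: Elkhorn=29 Greywater=27 Hollowpine=24 → close Elkhorn (overflow 19)
  29÷2 = 14 each, +1 to first 1
Round 6: Greywater=42 Hollowpine=38 → close Greywater (overflow 32)
  42÷1 = 42 each, +1 to first 0

Closure order: Cedarfen, Juniper, Fernhollow, Dunmere, Elkhorn, Greywater
Last habitat: Hollowpine with 80 animals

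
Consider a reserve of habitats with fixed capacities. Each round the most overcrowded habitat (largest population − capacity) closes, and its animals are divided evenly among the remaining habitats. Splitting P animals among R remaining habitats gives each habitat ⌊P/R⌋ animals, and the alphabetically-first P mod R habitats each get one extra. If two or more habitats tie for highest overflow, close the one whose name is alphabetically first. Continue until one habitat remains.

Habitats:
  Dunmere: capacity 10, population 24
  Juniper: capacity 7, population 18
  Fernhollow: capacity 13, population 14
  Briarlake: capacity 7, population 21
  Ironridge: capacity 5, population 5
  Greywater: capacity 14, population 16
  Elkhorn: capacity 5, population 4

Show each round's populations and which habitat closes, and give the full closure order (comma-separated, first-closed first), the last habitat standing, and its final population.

Round 1: Briarlake=21 Dunmere=24 Elkhorn=4 Fernhollow=14 Greywater=16 Ironridge=5 Juniper=18 → close Briarlake (overflow 14)
  21÷6 = 3 each, +1 to first 3
Round 2: Dunmere=28 Elkhorn=8 Fernhollow=18 Greywater=19 Ironridge=8 Juniper=21 → close Dunmere (overflow 18)
  28÷5 = 5 each, +1 to first 3
Round 3: Elkhorn=14 Fernhollow=24 Greywater=25 Ironridge=13 Juniper=26 → close Juniper (overflow 19)
  26÷4 = 6 each, +1 to first 2
Round 4: Elkhorn=21 Fernhollow=31 Greywater=31 Ironridge=19 → close Fernhollow (overflow 18)
  31÷3 = 10 each, +1 to first 1
Round 5: Elkhorn=32 Greywater=41 Ironridge=29 → close Elkhorn (overflow 27)
  32÷2 = 16 each, +1 to first 0
Round 6: Greywater=57 Ironridge=45 → close Greywater (overflow 43)
  57÷1 = 57 each, +1 to first 0

Closure order: Briarlake, Dunmere, Juniper, Fernhollow, Elkhorn, Greywater
Last habitat: Ironridge with 102 animals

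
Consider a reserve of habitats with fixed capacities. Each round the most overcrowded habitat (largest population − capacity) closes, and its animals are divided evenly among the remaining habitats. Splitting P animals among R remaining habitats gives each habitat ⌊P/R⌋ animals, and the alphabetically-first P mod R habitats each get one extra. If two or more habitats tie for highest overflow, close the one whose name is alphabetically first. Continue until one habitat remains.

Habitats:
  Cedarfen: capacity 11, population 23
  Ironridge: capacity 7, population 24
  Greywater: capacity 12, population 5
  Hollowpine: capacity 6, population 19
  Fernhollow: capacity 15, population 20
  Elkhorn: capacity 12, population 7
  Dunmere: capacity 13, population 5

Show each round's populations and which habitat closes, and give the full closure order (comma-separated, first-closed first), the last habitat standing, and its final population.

Closure order: Ironridge, Hollowpine, Cedarfen, Fernhollow, Elkhorn, Dunmere
Last habitat: Greywater with 103 animals

Round 1: Cedarfen=23 Dunmere=5 Elkhorn=7 Fernhollow=20 Greywater=5 Hollowpine=19 Ironridge=24 → close Ironridge (overflow 17)
  24÷6 = 4 each, +1 to first 0
Round 2: Cedarfen=27 Dunmere=9 Elkhorn=11 Fernhollow=24 Greywater=9 Hollowpine=23 → close Hollowpine (overflow 17)
  23÷5 = 4 each, +1 to first 3
Round 3: Cedarfen=32 Dunmere=14 Elkhorn=16 Fernhollow=28 Greywater=13 → close Cedarfen (overflow 21)
  32÷4 = 8 each, +1 to first 0
Round 4: Dunmere=22 Elkhorn=24 Fernhollow=36 Greywater=21 → close Fernhollow (overflow 21)
  36÷3 = 12 each, +1 to first 0
Round 5: Dunmere=34 Elkhorn=36 Greywater=33 → close Elkhorn (overflow 24)
  36÷2 = 18 each, +1 to first 0
Round 6: Dunmere=52 Greywater=51 → close Dunmere (overflow 39)
  52÷1 = 52 each, +1 to first 0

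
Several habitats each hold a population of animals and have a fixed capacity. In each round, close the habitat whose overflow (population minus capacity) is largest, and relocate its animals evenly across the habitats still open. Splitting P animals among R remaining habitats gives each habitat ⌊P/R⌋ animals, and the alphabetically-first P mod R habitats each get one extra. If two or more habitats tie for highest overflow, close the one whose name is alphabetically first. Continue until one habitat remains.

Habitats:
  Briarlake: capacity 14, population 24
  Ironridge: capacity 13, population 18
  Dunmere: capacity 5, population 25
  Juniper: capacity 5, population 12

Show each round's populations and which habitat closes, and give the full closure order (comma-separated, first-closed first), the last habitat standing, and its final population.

Round 1: Briarlake=24 Dunmere=25 Ironridge=18 Juniper=12 → close Dunmere (overflow 20)
  25÷3 = 8 each, +1 to first 1
Round 2: Briarlake=33 Ironridge=26 Juniper=20 → close Briarlake (overflow 19)
  33÷2 = 16 each, +1 to first 1
Round 3: Ironridge=43 Juniper=36 → close Juniper (overflow 31)
  36÷1 = 36 each, +1 to first 0

Closure order: Dunmere, Briarlake, Juniper
Last habitat: Ironridge with 79 animals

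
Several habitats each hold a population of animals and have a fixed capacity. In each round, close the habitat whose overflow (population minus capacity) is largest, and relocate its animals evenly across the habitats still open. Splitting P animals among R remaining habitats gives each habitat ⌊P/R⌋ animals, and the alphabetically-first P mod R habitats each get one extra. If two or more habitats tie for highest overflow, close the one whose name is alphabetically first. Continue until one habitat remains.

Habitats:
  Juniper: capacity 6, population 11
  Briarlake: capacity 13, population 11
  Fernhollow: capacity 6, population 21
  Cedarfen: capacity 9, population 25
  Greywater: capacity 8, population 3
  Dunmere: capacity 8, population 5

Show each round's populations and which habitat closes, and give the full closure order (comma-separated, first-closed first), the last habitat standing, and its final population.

Closure order: Cedarfen, Fernhollow, Juniper, Briarlake, Dunmere
Last habitat: Greywater with 76 animals

Round 1: Briarlake=11 Cedarfen=25 Dunmere=5 Fernhollow=21 Greywater=3 Juniper=11 → close Cedarfen (overflow 16)
  25÷5 = 5 each, +1 to first 0
Round 2: Briarlake=16 Dunmere=10 Fernhollow=26 Greywater=8 Juniper=16 → close Fernhollow (overflow 20)
  26÷4 = 6 each, +1 to first 2
Round 3: Briarlake=23 Dunmere=17 Greywater=14 Juniper=22 → close Juniper (overflow 16)
  22÷3 = 7 each, +1 to first 1
Round 4: Briarlake=31 Dunmere=24 Greywater=21 → close Briarlake (overflow 18)
  31÷2 = 15 each, +1 to first 1
Round 5: Dunmere=40 Greywater=36 → close Dunmere (overflow 32)
  40÷1 = 40 each, +1 to first 0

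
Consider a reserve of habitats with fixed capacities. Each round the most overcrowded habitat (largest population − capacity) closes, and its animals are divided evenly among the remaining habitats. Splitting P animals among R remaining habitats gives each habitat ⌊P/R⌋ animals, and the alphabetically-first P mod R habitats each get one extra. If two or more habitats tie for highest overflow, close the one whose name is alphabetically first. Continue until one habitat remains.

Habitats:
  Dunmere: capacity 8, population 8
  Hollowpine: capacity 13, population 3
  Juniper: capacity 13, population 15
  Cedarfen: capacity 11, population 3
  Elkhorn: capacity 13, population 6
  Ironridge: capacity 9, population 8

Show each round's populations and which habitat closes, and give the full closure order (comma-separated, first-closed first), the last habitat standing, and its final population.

Round 1: Cedarfen=3 Dunmere=8 Elkhorn=6 Hollowpine=3 Ironridge=8 Juniper=15 → close Juniper (overflow 2)
  15÷5 = 3 each, +1 to first 0
Round 2: Cedarfen=6 Dunmere=11 Elkhorn=9 Hollowpine=6 Ironridge=11 → close Dunmere (overflow 3)
  11÷4 = 2 each, +1 to first 3
Round 3: Cedarfen=9 Elkhorn=12 Hollowpine=9 Ironridge=13 → close Ironridge (overflow 4)
  13÷3 = 4 each, +1 to first 1
Round 4: Cedarfen=14 Elkhorn=16 Hollowpine=13 → close Cedarfen (overflow 3)
  14÷2 = 7 each, +1 to first 0
Round 5: Elkhorn=23 Hollowpine=20 → close Elkhorn (overflow 10)
  23÷1 = 23 each, +1 to first 0

Closure order: Juniper, Dunmere, Ironridge, Cedarfen, Elkhorn
Last habitat: Hollowpine with 43 animals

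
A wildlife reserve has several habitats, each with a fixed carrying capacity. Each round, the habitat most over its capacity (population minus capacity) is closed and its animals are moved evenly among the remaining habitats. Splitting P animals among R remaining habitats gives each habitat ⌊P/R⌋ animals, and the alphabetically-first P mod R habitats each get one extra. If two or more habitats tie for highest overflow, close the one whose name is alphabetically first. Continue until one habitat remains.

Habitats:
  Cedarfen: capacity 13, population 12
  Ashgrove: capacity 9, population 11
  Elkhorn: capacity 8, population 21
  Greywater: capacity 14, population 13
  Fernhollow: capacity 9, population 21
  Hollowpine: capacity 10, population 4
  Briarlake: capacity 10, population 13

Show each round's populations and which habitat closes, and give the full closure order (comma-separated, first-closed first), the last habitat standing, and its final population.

Closure order: Elkhorn, Fernhollow, Briarlake, Ashgrove, Cedarfen, Greywater
Last habitat: Hollowpine with 95 animals

Round 1: Ashgrove=11 Briarlake=13 Cedarfen=12 Elkhorn=21 Fernhollow=21 Greywater=13 Hollowpine=4 → close Elkhorn (overflow 13)
  21÷6 = 3 each, +1 to first 3
Round 2: Ashgrove=15 Briarlake=17 Cedarfen=16 Fernhollow=24 Greywater=16 Hollowpine=7 → close Fernhollow (overflow 15)
  24÷5 = 4 each, +1 to first 4
Round 3: Ashgrove=20 Briarlake=22 Cedarfen=21 Greywater=21 Hollowpine=11 → close Briarlake (overflow 12)
  22÷4 = 5 each, +1 to first 2
Round 4: Ashgrove=26 Cedarfen=27 Greywater=26 Hollowpine=16 → close Ashgrove (overflow 17)
  26÷3 = 8 each, +1 to first 2
Round 5: Cedarfen=36 Greywater=35 Hollowpine=24 → close Cedarfen (overflow 23)
  36÷2 = 18 each, +1 to first 0
Round 6: Greywater=53 Hollowpine=42 → close Greywater (overflow 39)
  53÷1 = 53 each, +1 to first 0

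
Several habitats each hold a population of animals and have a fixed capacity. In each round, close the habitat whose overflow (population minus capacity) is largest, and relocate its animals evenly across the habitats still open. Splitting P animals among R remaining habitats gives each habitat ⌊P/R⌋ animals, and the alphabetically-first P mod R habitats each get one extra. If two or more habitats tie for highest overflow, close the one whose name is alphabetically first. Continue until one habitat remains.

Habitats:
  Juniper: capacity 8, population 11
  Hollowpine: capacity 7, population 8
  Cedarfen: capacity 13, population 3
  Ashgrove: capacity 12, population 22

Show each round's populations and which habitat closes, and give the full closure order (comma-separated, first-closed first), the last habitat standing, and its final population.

Round 1: Ashgrove=22 Cedarfen=3 Hollowpine=8 Juniper=11 → close Ashgrove (overflow 10)
  22÷3 = 7 each, +1 to first 1
Round 2: Cedarfen=11 Hollowpine=15 Juniper=18 → close Juniper (overflow 10)
  18÷2 = 9 each, +1 to first 0
Round 3: Cedarfen=20 Hollowpine=24 → close Hollowpine (overflow 17)
  24÷1 = 24 each, +1 to first 0

Closure order: Ashgrove, Juniper, Hollowpine
Last habitat: Cedarfen with 44 animals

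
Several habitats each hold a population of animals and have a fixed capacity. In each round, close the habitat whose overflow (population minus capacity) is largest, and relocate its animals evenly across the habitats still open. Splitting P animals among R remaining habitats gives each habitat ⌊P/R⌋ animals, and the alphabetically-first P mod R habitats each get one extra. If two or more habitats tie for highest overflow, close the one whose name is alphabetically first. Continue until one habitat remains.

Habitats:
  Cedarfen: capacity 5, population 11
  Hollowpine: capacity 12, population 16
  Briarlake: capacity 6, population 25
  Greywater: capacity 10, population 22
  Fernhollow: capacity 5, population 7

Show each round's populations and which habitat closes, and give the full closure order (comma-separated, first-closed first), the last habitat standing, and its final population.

Closure order: Briarlake, Greywater, Cedarfen, Hollowpine
Last habitat: Fernhollow with 81 animals

Round 1: Briarlake=25 Cedarfen=11 Fernhollow=7 Greywater=22 Hollowpine=16 → close Briarlake (overflow 19)
  25÷4 = 6 each, +1 to first 1
Round 2: Cedarfen=18 Fernhollow=13 Greywater=28 Hollowpine=22 → close Greywater (overflow 18)
  28÷3 = 9 each, +1 to first 1
Round 3: Cedarfen=28 Fernhollow=22 Hollowpine=31 → close Cedarfen (overflow 23)
  28÷2 = 14 each, +1 to first 0
Round 4: Fernhollow=36 Hollowpine=45 → close Hollowpine (overflow 33)
  45÷1 = 45 each, +1 to first 0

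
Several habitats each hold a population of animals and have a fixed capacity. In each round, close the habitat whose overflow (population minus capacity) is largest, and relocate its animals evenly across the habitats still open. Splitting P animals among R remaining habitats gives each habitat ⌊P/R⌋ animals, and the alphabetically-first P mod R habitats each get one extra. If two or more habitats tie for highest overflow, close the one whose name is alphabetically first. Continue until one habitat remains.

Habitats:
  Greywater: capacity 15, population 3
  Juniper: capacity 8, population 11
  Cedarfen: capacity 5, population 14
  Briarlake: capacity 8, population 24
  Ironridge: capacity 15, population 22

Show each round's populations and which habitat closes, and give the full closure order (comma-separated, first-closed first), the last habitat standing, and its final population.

Round 1: Briarlake=24 Cedarfen=14 Greywater=3 Ironridge=22 Juniper=11 → close Briarlake (overflow 16)
  24÷4 = 6 each, +1 to first 0
Round 2: Cedarfen=20 Greywater=9 Ironridge=28 Juniper=17 → close Cedarfen (overflow 15)
  20÷3 = 6 each, +1 to first 2
Round 3: Greywater=16 Ironridge=35 Juniper=23 → close Ironridge (overflow 20)
  35÷2 = 17 each, +1 to first 1
Round 4: Greywater=34 Juniper=40 → close Juniper (overflow 32)
  40÷1 = 40 each, +1 to first 0

Closure order: Briarlake, Cedarfen, Ironridge, Juniper
Last habitat: Greywater with 74 animals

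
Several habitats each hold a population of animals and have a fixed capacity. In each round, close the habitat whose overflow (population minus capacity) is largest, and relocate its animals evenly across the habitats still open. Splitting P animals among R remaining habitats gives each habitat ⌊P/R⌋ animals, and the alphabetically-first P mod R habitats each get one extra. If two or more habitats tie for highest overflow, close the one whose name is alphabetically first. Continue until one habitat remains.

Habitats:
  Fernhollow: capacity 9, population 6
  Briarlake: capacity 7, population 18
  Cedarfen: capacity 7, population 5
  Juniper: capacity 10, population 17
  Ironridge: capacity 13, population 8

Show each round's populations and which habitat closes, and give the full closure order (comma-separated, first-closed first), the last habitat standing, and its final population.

Closure order: Briarlake, Juniper, Cedarfen, Fernhollow
Last habitat: Ironridge with 54 animals

Round 1: Briarlake=18 Cedarfen=5 Fernhollow=6 Ironridge=8 Juniper=17 → close Briarlake (overflow 11)
  18÷4 = 4 each, +1 to first 2
Round 2: Cedarfen=10 Fernhollow=11 Ironridge=12 Juniper=21 → close Juniper (overflow 11)
  21÷3 = 7 each, +1 to first 0
Round 3: Cedarfen=17 Fernhollow=18 Ironridge=19 → close Cedarfen (overflow 10)
  17÷2 = 8 each, +1 to first 1
Round 4: Fernhollow=27 Ironridge=27 → close Fernhollow (overflow 18)
  27÷1 = 27 each, +1 to first 0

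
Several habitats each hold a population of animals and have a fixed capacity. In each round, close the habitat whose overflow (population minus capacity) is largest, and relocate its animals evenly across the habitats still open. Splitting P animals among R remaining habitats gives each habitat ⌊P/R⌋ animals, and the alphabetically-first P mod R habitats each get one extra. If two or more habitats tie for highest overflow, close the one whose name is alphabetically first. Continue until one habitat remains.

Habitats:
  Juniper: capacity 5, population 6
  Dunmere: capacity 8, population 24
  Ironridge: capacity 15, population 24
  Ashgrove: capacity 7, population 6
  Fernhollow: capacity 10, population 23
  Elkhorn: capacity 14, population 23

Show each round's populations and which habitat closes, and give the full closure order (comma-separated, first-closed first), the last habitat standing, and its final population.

Round 1: Ashgrove=6 Dunmere=24 Elkhorn=23 Fernhollow=23 Ironridge=24 Juniper=6 → close Dunmere (overflow 16)
  24÷5 = 4 each, +1 to first 4
Round 2: Ashgrove=11 Elkhorn=28 Fernhollow=28 Ironridge=29 Juniper=10 → close Fernhollow (overflow 18)
  28÷4 = 7 each, +1 to first 0
Round 3: Ashgrove=18 Elkhorn=35 Ironridge=36 Juniper=17 → close Elkhorn (overflow 21)
  35÷3 = 11 each, +1 to first 2
Round 4: Ashgrove=30 Ironridge=48 Juniper=28 → close Ironridge (overflow 33)
  48÷2 = 24 each, +1 to first 0
Round 5: Ashgrove=54 Juniper=52 → close Ashgrove (overflow 47)
  54÷1 = 54 each, +1 to first 0

Closure order: Dunmere, Fernhollow, Elkhorn, Ironridge, Ashgrove
Last habitat: Juniper with 106 animals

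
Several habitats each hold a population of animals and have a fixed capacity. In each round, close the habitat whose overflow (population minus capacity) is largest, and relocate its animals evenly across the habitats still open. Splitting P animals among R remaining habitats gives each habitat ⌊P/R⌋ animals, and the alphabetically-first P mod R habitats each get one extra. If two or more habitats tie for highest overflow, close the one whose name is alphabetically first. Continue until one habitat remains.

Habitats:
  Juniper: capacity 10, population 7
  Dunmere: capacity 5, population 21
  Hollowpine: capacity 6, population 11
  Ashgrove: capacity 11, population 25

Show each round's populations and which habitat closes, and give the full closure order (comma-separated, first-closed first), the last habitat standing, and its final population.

Closure order: Dunmere, Ashgrove, Hollowpine
Last habitat: Juniper with 64 animals

Round 1: Ashgrove=25 Dunmere=21 Hollowpine=11 Juniper=7 → close Dunmere (overflow 16)
  21÷3 = 7 each, +1 to first 0
Round 2: Ashgrove=32 Hollowpine=18 Juniper=14 → close Ashgrove (overflow 21)
  32÷2 = 16 each, +1 to first 0
Round 3: Hollowpine=34 Juniper=30 → close Hollowpine (overflow 28)
  34÷1 = 34 each, +1 to first 0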